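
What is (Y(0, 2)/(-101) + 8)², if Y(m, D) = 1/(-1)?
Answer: 654481/10201 ≈ 64.158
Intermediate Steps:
Y(m, D) = -1
(Y(0, 2)/(-101) + 8)² = (-1/(-101) + 8)² = (-1*(-1/101) + 8)² = (1/101 + 8)² = (809/101)² = 654481/10201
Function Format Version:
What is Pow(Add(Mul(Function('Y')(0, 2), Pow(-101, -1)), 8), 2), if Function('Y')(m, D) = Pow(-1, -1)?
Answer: Rational(654481, 10201) ≈ 64.158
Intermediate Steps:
Function('Y')(m, D) = -1
Pow(Add(Mul(Function('Y')(0, 2), Pow(-101, -1)), 8), 2) = Pow(Add(Mul(-1, Pow(-101, -1)), 8), 2) = Pow(Add(Mul(-1, Rational(-1, 101)), 8), 2) = Pow(Add(Rational(1, 101), 8), 2) = Pow(Rational(809, 101), 2) = Rational(654481, 10201)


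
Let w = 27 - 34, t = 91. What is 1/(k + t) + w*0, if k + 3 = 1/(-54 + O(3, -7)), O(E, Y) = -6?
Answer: 60/5279 ≈ 0.011366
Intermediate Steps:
k = -181/60 (k = -3 + 1/(-54 - 6) = -3 + 1/(-60) = -3 - 1/60 = -181/60 ≈ -3.0167)
w = -7
1/(k + t) + w*0 = 1/(-181/60 + 91) - 7*0 = 1/(5279/60) + 0 = 60/5279 + 0 = 60/5279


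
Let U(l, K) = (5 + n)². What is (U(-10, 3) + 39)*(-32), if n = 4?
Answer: -3840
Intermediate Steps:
U(l, K) = 81 (U(l, K) = (5 + 4)² = 9² = 81)
(U(-10, 3) + 39)*(-32) = (81 + 39)*(-32) = 120*(-32) = -3840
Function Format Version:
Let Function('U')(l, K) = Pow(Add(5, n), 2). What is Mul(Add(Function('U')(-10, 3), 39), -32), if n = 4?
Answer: -3840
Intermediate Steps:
Function('U')(l, K) = 81 (Function('U')(l, K) = Pow(Add(5, 4), 2) = Pow(9, 2) = 81)
Mul(Add(Function('U')(-10, 3), 39), -32) = Mul(Add(81, 39), -32) = Mul(120, -32) = -3840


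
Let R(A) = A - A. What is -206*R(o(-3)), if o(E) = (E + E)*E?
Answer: 0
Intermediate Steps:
o(E) = 2*E² (o(E) = (2*E)*E = 2*E²)
R(A) = 0
-206*R(o(-3)) = -206*0 = 0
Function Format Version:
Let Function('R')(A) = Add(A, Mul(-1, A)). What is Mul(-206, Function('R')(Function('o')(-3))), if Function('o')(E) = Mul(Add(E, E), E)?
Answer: 0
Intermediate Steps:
Function('o')(E) = Mul(2, Pow(E, 2)) (Function('o')(E) = Mul(Mul(2, E), E) = Mul(2, Pow(E, 2)))
Function('R')(A) = 0
Mul(-206, Function('R')(Function('o')(-3))) = Mul(-206, 0) = 0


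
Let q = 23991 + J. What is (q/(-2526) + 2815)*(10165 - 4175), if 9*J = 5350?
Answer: 191005948295/11367 ≈ 1.6804e+7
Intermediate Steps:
J = 5350/9 (J = (⅑)*5350 = 5350/9 ≈ 594.44)
q = 221269/9 (q = 23991 + 5350/9 = 221269/9 ≈ 24585.)
(q/(-2526) + 2815)*(10165 - 4175) = ((221269/9)/(-2526) + 2815)*(10165 - 4175) = ((221269/9)*(-1/2526) + 2815)*5990 = (-221269/22734 + 2815)*5990 = (63774941/22734)*5990 = 191005948295/11367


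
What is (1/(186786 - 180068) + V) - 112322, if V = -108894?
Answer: -1486129087/6718 ≈ -2.2122e+5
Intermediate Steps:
(1/(186786 - 180068) + V) - 112322 = (1/(186786 - 180068) - 108894) - 112322 = (1/6718 - 108894) - 112322 = -731549891/6718 - 112322 = -1486129087/6718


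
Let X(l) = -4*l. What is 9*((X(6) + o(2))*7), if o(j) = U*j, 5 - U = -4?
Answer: -378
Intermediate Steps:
U = 9 (U = 5 - 1*(-4) = 5 + 4 = 9)
o(j) = 9*j
9*((X(6) + o(2))*7) = 9*((-4*6 + 9*2)*7) = 9*((-24 + 18)*7) = 9*(-6*7) = 9*(-42) = -378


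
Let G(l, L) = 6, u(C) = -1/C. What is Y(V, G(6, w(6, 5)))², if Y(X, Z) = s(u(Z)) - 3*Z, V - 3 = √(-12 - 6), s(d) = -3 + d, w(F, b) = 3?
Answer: 16129/36 ≈ 448.03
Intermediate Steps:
V = 3 + 3*I*√2 (V = 3 + √(-12 - 6) = 3 + √(-18) = 3 + 3*I*√2 ≈ 3.0 + 4.2426*I)
Y(X, Z) = -3 - 1/Z - 3*Z (Y(X, Z) = (-3 - 1/Z) - 3*Z = -3 - 1/Z - 3*Z)
Y(V, G(6, w(6, 5)))² = (-3 - 1/6 - 3*6)² = (-3 - 1*⅙ - 18)² = (-3 - ⅙ - 18)² = (-127/6)² = 16129/36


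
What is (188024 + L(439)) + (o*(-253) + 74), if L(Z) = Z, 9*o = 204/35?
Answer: 19779181/105 ≈ 1.8837e+5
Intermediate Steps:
o = 68/105 (o = (204/35)/9 = (204*(1/35))/9 = (⅑)*(204/35) = 68/105 ≈ 0.64762)
(188024 + L(439)) + (o*(-253) + 74) = (188024 + 439) + ((68/105)*(-253) + 74) = 188463 + (-17204/105 + 74) = 188463 - 9434/105 = 19779181/105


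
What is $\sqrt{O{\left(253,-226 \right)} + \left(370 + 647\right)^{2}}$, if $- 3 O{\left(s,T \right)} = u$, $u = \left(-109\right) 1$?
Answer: $\frac{16 \sqrt{36363}}{3} \approx 1017.0$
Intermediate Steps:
$u = -109$
$O{\left(s,T \right)} = \frac{109}{3}$ ($O{\left(s,T \right)} = \left(- \frac{1}{3}\right) \left(-109\right) = \frac{109}{3}$)
$\sqrt{O{\left(253,-226 \right)} + \left(370 + 647\right)^{2}} = \sqrt{\frac{109}{3} + \left(370 + 647\right)^{2}} = \sqrt{\frac{109}{3} + 1017^{2}} = \sqrt{\frac{109}{3} + 1034289} = \sqrt{\frac{3102976}{3}} = \frac{16 \sqrt{36363}}{3}$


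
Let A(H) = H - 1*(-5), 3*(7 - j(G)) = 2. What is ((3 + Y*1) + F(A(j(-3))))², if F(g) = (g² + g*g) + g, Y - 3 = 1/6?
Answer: 24393721/324 ≈ 75289.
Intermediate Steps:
Y = 19/6 (Y = 3 + 1/6 = 3 + ⅙ = 19/6 ≈ 3.1667)
j(G) = 19/3 (j(G) = 7 - ⅓*2 = 7 - ⅔ = 19/3)
A(H) = 5 + H (A(H) = H + 5 = 5 + H)
F(g) = g + 2*g² (F(g) = (g² + g²) + g = 2*g² + g = g + 2*g²)
((3 + Y*1) + F(A(j(-3))))² = ((3 + (19/6)*1) + (5 + 19/3)*(1 + 2*(5 + 19/3)))² = ((3 + 19/6) + 34*(1 + 2*(34/3))/3)² = (37/6 + 34*(1 + 68/3)/3)² = (37/6 + (34/3)*(71/3))² = (37/6 + 2414/9)² = (4939/18)² = 24393721/324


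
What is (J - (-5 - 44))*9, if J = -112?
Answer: -567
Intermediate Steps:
(J - (-5 - 44))*9 = (-112 - (-5 - 44))*9 = (-112 - 1*(-49))*9 = (-112 + 49)*9 = -63*9 = -567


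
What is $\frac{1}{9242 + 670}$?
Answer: $\frac{1}{9912} \approx 0.00010089$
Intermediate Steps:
$\frac{1}{9242 + 670} = \frac{1}{9912}$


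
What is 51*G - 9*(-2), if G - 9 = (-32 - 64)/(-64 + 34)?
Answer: 3201/5 ≈ 640.20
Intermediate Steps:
G = 61/5 (G = 9 + (-32 - 64)/(-64 + 34) = 9 - 96/(-30) = 9 - 96*(-1/30) = 9 + 16/5 = 61/5 ≈ 12.200)
51*G - 9*(-2) = 51*(61/5) - 9*(-2) = 3111/5 + 18 = 3201/5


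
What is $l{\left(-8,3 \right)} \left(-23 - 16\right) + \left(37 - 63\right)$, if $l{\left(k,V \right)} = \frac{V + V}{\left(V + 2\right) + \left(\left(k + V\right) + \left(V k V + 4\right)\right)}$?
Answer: $- \frac{767}{34} \approx -22.559$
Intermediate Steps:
$l{\left(k,V \right)} = \frac{2 V}{6 + k + 2 V + k V^{2}}$ ($l{\left(k,V \right)} = \frac{2 V}{\left(2 + V\right) + \left(\left(V + k\right) + \left(k V^{2} + 4\right)\right)} = \frac{2 V}{\left(2 + V\right) + \left(\left(V + k\right) + \left(4 + k V^{2}\right)\right)} = \frac{2 V}{\left(2 + V\right) + \left(4 + V + k + k V^{2}\right)} = \frac{2 V}{6 + k + 2 V + k V^{2}}$)
$l{\left(-8,3 \right)} \left(-23 - 16\right) + \left(37 - 63\right) = 2 \cdot 3 \frac{1}{6 - 8 + 2 \cdot 3 - 8 \cdot 3^{2}} \left(-23 - 16\right) + \left(37 - 63\right) = 2 \cdot 3 \frac{1}{6 - 8 + 6 - 72} \left(-23 - 16\right) - 26 = 2 \cdot 3 \frac{1}{6 - 8 + 6 - 72} \left(-39\right) - 26 = 2 \cdot 3 \frac{1}{-68} \left(-39\right) - 26 = 2 \cdot 3 \left(- \frac{1}{68}\right) \left(-39\right) - 26 = \left(- \frac{3}{34}\right) \left(-39\right) - 26 = \frac{117}{34} - 26 = - \frac{767}{34}$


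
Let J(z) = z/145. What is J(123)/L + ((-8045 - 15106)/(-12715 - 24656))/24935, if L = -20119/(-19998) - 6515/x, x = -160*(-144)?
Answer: 1185440425507103/1010743101775885 ≈ 1.1728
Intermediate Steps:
x = 23040
J(z) = z/145 (J(z) = z*(1/145) = z/145)
L = 112207/155136 (L = -20119/(-19998) - 6515/23040 = -20119*(-1/19998) - 6515*1/23040 = 1829/1818 - 1303/4608 = 112207/155136 ≈ 0.72328)
J(123)/L + ((-8045 - 15106)/(-12715 - 24656))/24935 = ((1/145)*123)/(112207/155136) + ((-8045 - 15106)/(-12715 - 24656))/24935 = (123/145)*(155136/112207) - 23151/(-37371)*(1/24935) = 19081728/16270015 - 23151*(-1/37371)*(1/24935) = 19081728/16270015 + (7717/12457)*(1/24935) = 19081728/16270015 + 7717/310615295 = 1185440425507103/1010743101775885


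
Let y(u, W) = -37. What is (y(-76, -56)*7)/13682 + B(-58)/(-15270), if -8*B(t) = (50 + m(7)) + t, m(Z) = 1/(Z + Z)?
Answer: -74078477/3899917280 ≈ -0.018995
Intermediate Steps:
m(Z) = 1/(2*Z)
B(t) = -701/112 - t/8 (B(t) = -((50 + (1/2)/7) + t)/8 = -((50 + (1/2)*(1/7)) + t)/8 = -((50 + 1/14) + t)/8 = -(701/14 + t)/8 = -701/112 - t/8)
(y(-76, -56)*7)/13682 + B(-58)/(-15270) = -37*7/13682 + (-701/112 - 1/8*(-58))/(-15270) = -259*1/13682 + (-701/112 + 29/4)*(-1/15270) = -259/13682 + (111/112)*(-1/15270) = -259/13682 - 37/570080 = -74078477/3899917280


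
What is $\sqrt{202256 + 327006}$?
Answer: $\sqrt{529262} \approx 727.5$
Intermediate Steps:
$\sqrt{202256 + 327006} = \sqrt{529262}$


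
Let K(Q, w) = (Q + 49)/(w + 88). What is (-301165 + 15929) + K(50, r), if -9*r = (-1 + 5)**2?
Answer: -221342245/776 ≈ -2.8524e+5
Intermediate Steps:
r = -16/9 (r = -(-1 + 5)**2/9 = -1/9*4**2 = -1/9*16 = -16/9 ≈ -1.7778)
K(Q, w) = (49 + Q)/(88 + w)
(-301165 + 15929) + K(50, r) = (-301165 + 15929) + (49 + 50)/(88 - 16/9) = -285236 + 99/(776/9) = -285236 + (9/776)*99 = -285236 + 891/776 = -221342245/776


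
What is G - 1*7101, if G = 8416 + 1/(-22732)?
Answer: 29892579/22732 ≈ 1315.0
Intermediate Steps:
G = 191312511/22732 (G = 8416 - 1/22732 = 191312511/22732 ≈ 8416.0)
G - 1*7101 = 191312511/22732 - 1*7101 = 191312511/22732 - 7101 = 29892579/22732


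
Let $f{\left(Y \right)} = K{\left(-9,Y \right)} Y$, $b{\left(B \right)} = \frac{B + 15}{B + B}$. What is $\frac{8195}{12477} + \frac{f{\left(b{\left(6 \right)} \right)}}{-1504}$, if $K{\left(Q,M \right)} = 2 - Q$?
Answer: $\frac{48340391}{75061632} \approx 0.64401$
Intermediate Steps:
$b{\left(B \right)} = \frac{15 + B}{2 B}$
$f{\left(Y \right)} = 11 Y$ ($f{\left(Y \right)} = \left(2 - -9\right) Y = \left(2 + 9\right) Y = 11 Y$)
$\frac{8195}{12477} + \frac{f{\left(b{\left(6 \right)} \right)}}{-1504} = \frac{8195}{12477} + \frac{11 \frac{15 + 6}{2 \cdot 6}}{-1504} = 8195 \cdot \frac{1}{12477} + 11 \cdot \frac{1}{2} \cdot \frac{1}{6} \cdot 21 \left(- \frac{1}{1504}\right) = \frac{8195}{12477} + 11 \cdot \frac{7}{4} \left(- \frac{1}{1504}\right) = \frac{8195}{12477} + \frac{77}{4} \left(- \frac{1}{1504}\right) = \frac{8195}{12477} - \frac{77}{6016} = \frac{48340391}{75061632}$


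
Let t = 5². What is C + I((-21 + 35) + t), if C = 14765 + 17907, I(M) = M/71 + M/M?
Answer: 2319822/71 ≈ 32674.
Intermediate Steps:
t = 25
I(M) = 1 + M/71 (I(M) = M*(1/71) + 1 = M/71 + 1 = 1 + M/71)
C = 32672
C + I((-21 + 35) + t) = 32672 + (1 + ((-21 + 35) + 25)/71) = 32672 + (1 + (14 + 25)/71) = 32672 + (1 + (1/71)*39) = 32672 + (1 + 39/71) = 32672 + 110/71 = 2319822/71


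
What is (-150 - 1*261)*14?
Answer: -5754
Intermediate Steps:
(-150 - 1*261)*14 = (-150 - 261)*14 = -411*14 = -5754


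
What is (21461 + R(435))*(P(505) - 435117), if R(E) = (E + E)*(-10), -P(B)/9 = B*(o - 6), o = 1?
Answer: -5262534312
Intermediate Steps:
P(B) = 45*B (P(B) = -9*B*(1 - 6) = -9*B*(-5) = -(-45)*B = 45*B)
R(E) = -20*E (R(E) = (2*E)*(-10) = -20*E)
(21461 + R(435))*(P(505) - 435117) = (21461 - 20*435)*(45*505 - 435117) = (21461 - 8700)*(22725 - 435117) = 12761*(-412392) = -5262534312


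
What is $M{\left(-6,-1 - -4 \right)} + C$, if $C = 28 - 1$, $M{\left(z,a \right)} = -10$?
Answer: $17$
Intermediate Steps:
$C = 27$ ($C = 28 - 1 = 27$)
$M{\left(-6,-1 - -4 \right)} + C = -10 + 27 = 17$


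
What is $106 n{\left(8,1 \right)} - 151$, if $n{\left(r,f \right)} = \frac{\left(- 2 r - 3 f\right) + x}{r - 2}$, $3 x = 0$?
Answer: $- \frac{1460}{3} \approx -486.67$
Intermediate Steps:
$x = 0$ ($x = \frac{1}{3} \cdot 0 = 0$)
$n{\left(r,f \right)} = \frac{- 3 f - 2 r}{-2 + r}$ ($n{\left(r,f \right)} = \frac{\left(- 2 r - 3 f\right) + 0}{r - 2} = \frac{\left(- 3 f - 2 r\right) + 0}{-2 + r} = \frac{- 3 f - 2 r}{-2 + r}$)
$106 n{\left(8,1 \right)} - 151 = 106 \frac{\left(-3\right) 1 - 16}{-2 + 8} - 151 = 106 \frac{-3 - 16}{6} - 151 = 106 \cdot \frac{1}{6} \left(-19\right) - 151 = 106 \left(- \frac{19}{6}\right) - 151 = - \frac{1007}{3} - 151 = - \frac{1460}{3}$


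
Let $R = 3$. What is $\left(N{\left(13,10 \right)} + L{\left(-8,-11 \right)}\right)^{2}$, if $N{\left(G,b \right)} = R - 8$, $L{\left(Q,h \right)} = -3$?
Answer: $64$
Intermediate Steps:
$N{\left(G,b \right)} = -5$ ($N{\left(G,b \right)} = 3 - 8 = -5$)
$\left(N{\left(13,10 \right)} + L{\left(-8,-11 \right)}\right)^{2} = \left(-5 - 3\right)^{2} = \left(-8\right)^{2} = 64$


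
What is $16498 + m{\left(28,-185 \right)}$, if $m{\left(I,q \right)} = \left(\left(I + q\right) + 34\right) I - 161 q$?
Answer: $42839$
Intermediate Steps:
$m{\left(I,q \right)} = - 161 q + I \left(34 + I + q\right)$ ($m{\left(I,q \right)} = \left(34 + I + q\right) I - 161 q = I \left(34 + I + q\right) - 161 q = - 161 q + I \left(34 + I + q\right)$)
$16498 + m{\left(28,-185 \right)} = 16498 + \left(28^{2} - -29785 + 34 \cdot 28 + 28 \left(-185\right)\right) = 16498 + \left(784 + 29785 + 952 - 5180\right) = 16498 + 26341 = 42839$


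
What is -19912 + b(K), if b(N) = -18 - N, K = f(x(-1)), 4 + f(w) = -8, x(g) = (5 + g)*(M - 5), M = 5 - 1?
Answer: -19918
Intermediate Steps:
M = 4
x(g) = -5 - g (x(g) = (5 + g)*(4 - 5) = (5 + g)*(-1) = -5 - g)
f(w) = -12 (f(w) = -4 - 8 = -12)
K = -12
-19912 + b(K) = -19912 + (-18 - 1*(-12)) = -19912 + (-18 + 12) = -19912 - 6 = -19918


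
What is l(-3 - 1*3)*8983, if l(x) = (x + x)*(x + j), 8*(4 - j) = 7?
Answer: 619827/2 ≈ 3.0991e+5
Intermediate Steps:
j = 25/8 (j = 4 - ⅛*7 = 4 - 7/8 = 25/8 ≈ 3.1250)
l(x) = 2*x*(25/8 + x) (l(x) = (x + x)*(x + 25/8) = (2*x)*(25/8 + x) = 2*x*(25/8 + x))
l(-3 - 1*3)*8983 = ((-3 - 1*3)*(25 + 8*(-3 - 1*3))/4)*8983 = ((-3 - 3)*(25 + 8*(-3 - 3))/4)*8983 = ((¼)*(-6)*(25 + 8*(-6)))*8983 = ((¼)*(-6)*(25 - 48))*8983 = ((¼)*(-6)*(-23))*8983 = (69/2)*8983 = 619827/2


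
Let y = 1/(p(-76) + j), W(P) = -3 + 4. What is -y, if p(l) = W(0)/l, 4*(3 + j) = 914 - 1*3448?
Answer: 76/48375 ≈ 0.0015711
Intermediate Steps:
j = -1273/2 (j = -3 + (914 - 1*3448)/4 = -3 + (914 - 3448)/4 = -3 + (¼)*(-2534) = -3 - 1267/2 = -1273/2 ≈ -636.50)
W(P) = 1
p(l) = 1/l
y = -76/48375 (y = 1/(1/(-76) - 1273/2) = 1/(-1/76 - 1273/2) = 1/(-48375/76) = -76/48375 ≈ -0.0015711)
-y = -1*(-76/48375) = 76/48375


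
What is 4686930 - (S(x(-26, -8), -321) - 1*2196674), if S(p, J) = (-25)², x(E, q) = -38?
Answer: 6882979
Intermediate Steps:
S(p, J) = 625
4686930 - (S(x(-26, -8), -321) - 1*2196674) = 4686930 - (625 - 1*2196674) = 4686930 - (625 - 2196674) = 4686930 - 1*(-2196049) = 4686930 + 2196049 = 6882979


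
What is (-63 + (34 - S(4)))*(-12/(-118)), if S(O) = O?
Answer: -198/59 ≈ -3.3559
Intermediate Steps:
(-63 + (34 - S(4)))*(-12/(-118)) = (-63 + (34 - 1*4))*(-12/(-118)) = (-63 + (34 - 4))*(-12*(-1/118)) = (-63 + 30)*(6/59) = -33*6/59 = -198/59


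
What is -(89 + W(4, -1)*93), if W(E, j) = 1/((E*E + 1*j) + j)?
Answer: -1339/14 ≈ -95.643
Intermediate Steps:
W(E, j) = 1/(E**2 + 2*j) (W(E, j) = 1/((E**2 + j) + j) = 1/((j + E**2) + j) = 1/(E**2 + 2*j))
-(89 + W(4, -1)*93) = -(89 + 93/(4**2 + 2*(-1))) = -(89 + 93/(16 - 2)) = -(89 + 93/14) = -1*1339/14 = -1339/14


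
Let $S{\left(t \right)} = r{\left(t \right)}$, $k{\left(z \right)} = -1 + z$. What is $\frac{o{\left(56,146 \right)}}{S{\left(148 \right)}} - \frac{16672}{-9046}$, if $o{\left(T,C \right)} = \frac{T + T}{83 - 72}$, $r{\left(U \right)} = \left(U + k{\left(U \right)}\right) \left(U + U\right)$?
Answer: $\frac{1000925162}{543053995} \approx 1.8431$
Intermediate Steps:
$r{\left(U \right)} = 2 U \left(-1 + 2 U\right)$ ($r{\left(U \right)} = \left(U + \left(-1 + U\right)\right) \left(U + U\right) = \left(-1 + 2 U\right) 2 U = 2 U \left(-1 + 2 U\right)$)
$o{\left(T,C \right)} = \frac{2 T}{11}$
$S{\left(t \right)} = 2 t \left(-1 + 2 t\right)$
$\frac{o{\left(56,146 \right)}}{S{\left(148 \right)}} - \frac{16672}{-9046} = \frac{\frac{2}{11} \cdot 56}{2 \cdot 148 \left(-1 + 2 \cdot 148\right)} - \frac{16672}{-9046} = \frac{112}{11 \cdot 2 \cdot 148 \left(-1 + 296\right)} - - \frac{8336}{4523} = \frac{112}{11 \cdot 2 \cdot 148 \cdot 295} + \frac{8336}{4523} = \frac{112}{11 \cdot 87320} + \frac{8336}{4523} = \frac{112}{11} \cdot \frac{1}{87320} + \frac{8336}{4523} = \frac{14}{120065} + \frac{8336}{4523} = \frac{1000925162}{543053995}$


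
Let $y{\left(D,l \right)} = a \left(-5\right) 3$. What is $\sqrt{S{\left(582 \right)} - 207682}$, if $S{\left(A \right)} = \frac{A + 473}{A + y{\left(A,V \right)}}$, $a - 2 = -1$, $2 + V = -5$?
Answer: $\frac{i \sqrt{824282473}}{63} \approx 455.72 i$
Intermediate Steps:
$V = -7$ ($V = -2 - 5 = -7$)
$a = 1$ ($a = 2 - 1 = 1$)
$y{\left(D,l \right)} = -15$ ($y{\left(D,l \right)} = 1 \left(-5\right) 3 = \left(-5\right) 3 = -15$)
$S{\left(A \right)} = \frac{473 + A}{-15 + A}$ ($S{\left(A \right)} = \frac{A + 473}{A - 15} = \frac{473 + A}{-15 + A}$)
$\sqrt{S{\left(582 \right)} - 207682} = \sqrt{\frac{473 + 582}{-15 + 582} - 207682} = \sqrt{\frac{1}{567} \cdot 1055 - 207682} = \sqrt{\frac{1055}{567} - 207682} = \sqrt{- \frac{117754639}{567}} = \frac{i \sqrt{824282473}}{63}$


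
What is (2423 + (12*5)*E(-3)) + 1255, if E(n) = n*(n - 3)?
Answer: 4758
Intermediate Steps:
E(n) = n*(-3 + n)
(2423 + (12*5)*E(-3)) + 1255 = (2423 + (12*5)*(-3*(-3 - 3))) + 1255 = (2423 + 60*(-3*(-6))) + 1255 = (2423 + 60*18) + 1255 = (2423 + 1080) + 1255 = 3503 + 1255 = 4758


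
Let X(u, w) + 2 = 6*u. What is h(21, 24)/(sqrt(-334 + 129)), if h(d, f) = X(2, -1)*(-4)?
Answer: 8*I*sqrt(205)/41 ≈ 2.7937*I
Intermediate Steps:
X(u, w) = -2 + 6*u
h(d, f) = -40 (h(d, f) = (-2 + 6*2)*(-4) = (-2 + 12)*(-4) = 10*(-4) = -40)
h(21, 24)/(sqrt(-334 + 129)) = -40/sqrt(-334 + 129) = -40*(-I*sqrt(205)/205) = -(-8)*I*sqrt(205)/41 = 8*I*sqrt(205)/41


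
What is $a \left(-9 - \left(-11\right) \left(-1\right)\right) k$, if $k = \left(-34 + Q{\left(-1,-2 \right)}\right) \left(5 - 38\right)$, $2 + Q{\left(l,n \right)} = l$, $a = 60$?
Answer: $-1465200$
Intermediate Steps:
$Q{\left(l,n \right)} = -2 + l$
$k = 1221$ ($k = \left(-34 - 3\right) \left(5 - 38\right) = \left(-34 - 3\right) \left(-33\right) = \left(-37\right) \left(-33\right) = 1221$)
$a \left(-9 - \left(-11\right) \left(-1\right)\right) k = 60 \left(-9 - \left(-11\right) \left(-1\right)\right) 1221 = 60 \left(-9 - 11\right) 1221 = 60 \left(-20\right) 1221 = \left(-1200\right) 1221 = -1465200$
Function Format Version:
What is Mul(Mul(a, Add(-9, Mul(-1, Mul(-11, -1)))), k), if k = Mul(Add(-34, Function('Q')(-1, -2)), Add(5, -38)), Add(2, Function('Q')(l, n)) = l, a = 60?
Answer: -1465200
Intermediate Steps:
Function('Q')(l, n) = Add(-2, l)
k = 1221 (k = Mul(Add(-34, Add(-2, -1)), Add(5, -38)) = Mul(Add(-34, -3), -33) = Mul(-37, -33) = 1221)
Mul(Mul(a, Add(-9, Mul(-1, Mul(-11, -1)))), k) = Mul(Mul(60, Add(-9, Mul(-1, Mul(-11, -1)))), 1221) = Mul(Mul(60, Add(-9, Mul(-1, 11))), 1221) = Mul(Mul(60, Add(-9, -11)), 1221) = Mul(Mul(60, -20), 1221) = Mul(-1200, 1221) = -1465200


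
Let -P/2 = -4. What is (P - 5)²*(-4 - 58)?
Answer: -558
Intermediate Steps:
P = 8 (P = -2*(-4) = 8)
(P - 5)²*(-4 - 58) = (8 - 5)²*(-4 - 58) = 3²*(-62) = 9*(-62) = -558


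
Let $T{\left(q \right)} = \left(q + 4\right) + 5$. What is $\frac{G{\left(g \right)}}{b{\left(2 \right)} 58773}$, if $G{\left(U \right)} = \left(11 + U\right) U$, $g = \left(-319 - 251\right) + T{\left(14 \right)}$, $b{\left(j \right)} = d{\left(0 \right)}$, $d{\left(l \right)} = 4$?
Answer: $\frac{73298}{58773} \approx 1.2471$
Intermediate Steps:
$T{\left(q \right)} = 9 + q$ ($T{\left(q \right)} = \left(4 + q\right) + 5 = 9 + q$)
$b{\left(j \right)} = 4$
$g = -547$ ($g = \left(-319 - 251\right) + \left(9 + 14\right) = -570 + 23 = -547$)
$G{\left(U \right)} = U \left(11 + U\right)$
$\frac{G{\left(g \right)}}{b{\left(2 \right)} 58773} = \frac{\left(-547\right) \left(11 - 547\right)}{4 \cdot 58773} = \frac{\left(-547\right) \left(-536\right)}{235092} = 293192 \cdot \frac{1}{235092} = \frac{73298}{58773}$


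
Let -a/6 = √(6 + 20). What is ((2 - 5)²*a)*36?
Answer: -1944*√26 ≈ -9912.5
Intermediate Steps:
a = -6*√26 (a = -6*√(6 + 20) = -6*√26 ≈ -30.594)
((2 - 5)²*a)*36 = ((2 - 5)²*(-6*√26))*36 = ((-3)²*(-6*√26))*36 = (9*(-6*√26))*36 = -54*√26*36 = -1944*√26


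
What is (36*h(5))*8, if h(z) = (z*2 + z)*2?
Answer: 8640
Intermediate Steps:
h(z) = 6*z (h(z) = (2*z + z)*2 = (3*z)*2 = 6*z)
(36*h(5))*8 = (36*(6*5))*8 = (36*30)*8 = 1080*8 = 8640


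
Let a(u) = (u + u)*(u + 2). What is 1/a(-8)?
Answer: 1/96 ≈ 0.010417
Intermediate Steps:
a(u) = 2*u*(2 + u) (a(u) = (2*u)*(2 + u) = 2*u*(2 + u))
1/a(-8) = 1/(2*(-8)*(2 - 8)) = 1/(2*(-8)*(-6)) = 1/96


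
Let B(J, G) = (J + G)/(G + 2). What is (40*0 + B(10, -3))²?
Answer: 49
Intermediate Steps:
B(J, G) = (G + J)/(2 + G)
(40*0 + B(10, -3))² = (40*0 + (-3 + 10)/(2 - 3))² = (0 + 7/(-1))² = (0 - 1*7)² = (0 - 7)² = (-7)² = 49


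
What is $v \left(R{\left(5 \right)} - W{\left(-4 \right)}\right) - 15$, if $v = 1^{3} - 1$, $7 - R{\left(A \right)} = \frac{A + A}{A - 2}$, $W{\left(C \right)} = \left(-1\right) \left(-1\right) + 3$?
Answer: $-15$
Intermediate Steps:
$W{\left(C \right)} = 4$ ($W{\left(C \right)} = 1 + 3 = 4$)
$R{\left(A \right)} = 7 - \frac{2 A}{-2 + A}$ ($R{\left(A \right)} = 7 - \frac{A + A}{A - 2} = 7 - \frac{2 A}{-2 + A}$)
$v = 0$ ($v = 1 - 1 = 0$)
$v \left(R{\left(5 \right)} - W{\left(-4 \right)}\right) - 15 = 0 \left(\frac{-14 + 5 \cdot 5}{-2 + 5} - 4\right) - 15 = 0 \left(\frac{-14 + 25}{3} - 4\right) - 15 = 0 \left(\frac{1}{3} \cdot 11 - 4\right) - 15 = 0 \left(\frac{11}{3} - 4\right) - 15 = 0 \left(- \frac{1}{3}\right) - 15 = 0 - 15 = -15$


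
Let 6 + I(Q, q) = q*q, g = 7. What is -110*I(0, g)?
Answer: -4730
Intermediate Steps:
I(Q, q) = -6 + q**2 (I(Q, q) = -6 + q*q = -6 + q**2)
-110*I(0, g) = -110*(-6 + 7**2) = -110*(-6 + 49) = -110*43 = -4730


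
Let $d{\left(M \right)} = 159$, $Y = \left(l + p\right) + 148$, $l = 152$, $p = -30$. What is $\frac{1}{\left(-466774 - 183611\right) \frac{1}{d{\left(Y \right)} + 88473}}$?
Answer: $- \frac{9848}{72265} \approx -0.13628$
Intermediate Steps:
$Y = 270$ ($Y = \left(152 - 30\right) + 148 = 122 + 148 = 270$)
$\frac{1}{\left(-466774 - 183611\right) \frac{1}{d{\left(Y \right)} + 88473}} = \frac{1}{\left(-466774 - 183611\right) \frac{1}{159 + 88473}} = \frac{1}{\left(-650385\right) \frac{1}{88632}} = \frac{1}{- \frac{72265}{9848}} = - \frac{9848}{72265}$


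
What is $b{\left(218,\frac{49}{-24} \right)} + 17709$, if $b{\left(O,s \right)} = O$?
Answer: $17927$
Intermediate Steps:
$b{\left(218,\frac{49}{-24} \right)} + 17709 = 218 + 17709 = 17927$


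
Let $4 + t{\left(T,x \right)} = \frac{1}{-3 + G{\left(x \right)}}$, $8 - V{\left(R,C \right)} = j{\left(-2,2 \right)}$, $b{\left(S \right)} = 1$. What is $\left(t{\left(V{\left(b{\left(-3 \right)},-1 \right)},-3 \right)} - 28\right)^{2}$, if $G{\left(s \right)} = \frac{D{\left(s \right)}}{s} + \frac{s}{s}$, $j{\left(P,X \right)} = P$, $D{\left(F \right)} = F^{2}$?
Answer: $\frac{25921}{25} \approx 1036.8$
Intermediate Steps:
$V{\left(R,C \right)} = 10$ ($V{\left(R,C \right)} = 8 - -2 = 8 + 2 = 10$)
$G{\left(s \right)} = 1 + s$ ($G{\left(s \right)} = \frac{s^{2}}{s} + \frac{s}{s} = s + 1 = 1 + s$)
$t{\left(T,x \right)} = -4 + \frac{1}{-2 + x}$ ($t{\left(T,x \right)} = -4 + \frac{1}{-3 + \left(1 + x\right)} = -4 + \frac{1}{-2 + x}$)
$\left(t{\left(V{\left(b{\left(-3 \right)},-1 \right)},-3 \right)} - 28\right)^{2} = \left(\frac{-9 + 4 \left(-3\right)}{2 - -3} - 28\right)^{2} = \left(\frac{-9 - 12}{2 + 3} - 28\right)^{2} = \left(\frac{1}{5} \left(-21\right) - 28\right)^{2} = \left(- \frac{21}{5} - 28\right)^{2} = \left(- \frac{161}{5}\right)^{2} = \frac{25921}{25}$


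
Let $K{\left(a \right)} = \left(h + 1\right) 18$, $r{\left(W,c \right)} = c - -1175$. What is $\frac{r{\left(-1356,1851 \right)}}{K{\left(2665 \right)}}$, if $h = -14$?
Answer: $- \frac{1513}{117} \approx -12.932$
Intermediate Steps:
$r{\left(W,c \right)} = 1175 + c$ ($r{\left(W,c \right)} = c + 1175 = 1175 + c$)
$K{\left(a \right)} = -234$ ($K{\left(a \right)} = \left(-14 + 1\right) 18 = \left(-13\right) 18 = -234$)
$\frac{r{\left(-1356,1851 \right)}}{K{\left(2665 \right)}} = \frac{1175 + 1851}{-234} = 3026 \left(- \frac{1}{234}\right) = - \frac{1513}{117}$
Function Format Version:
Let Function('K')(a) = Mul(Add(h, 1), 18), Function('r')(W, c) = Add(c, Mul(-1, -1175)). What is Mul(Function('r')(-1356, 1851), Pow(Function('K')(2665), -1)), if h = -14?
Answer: Rational(-1513, 117) ≈ -12.932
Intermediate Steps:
Function('r')(W, c) = Add(1175, c) (Function('r')(W, c) = Add(c, 1175) = Add(1175, c))
Function('K')(a) = -234 (Function('K')(a) = Mul(Add(-14, 1), 18) = Mul(-13, 18) = -234)
Mul(Function('r')(-1356, 1851), Pow(Function('K')(2665), -1)) = Mul(Add(1175, 1851), Pow(-234, -1)) = Mul(3026, Rational(-1, 234)) = Rational(-1513, 117)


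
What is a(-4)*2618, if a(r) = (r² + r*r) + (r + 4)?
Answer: 83776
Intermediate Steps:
a(r) = 4 + r + 2*r² (a(r) = (r² + r²) + (4 + r) = 2*r² + (4 + r) = 4 + r + 2*r²)
a(-4)*2618 = (4 - 4 + 2*(-4)²)*2618 = (4 - 4 + 2*16)*2618 = (4 - 4 + 32)*2618 = 32*2618 = 83776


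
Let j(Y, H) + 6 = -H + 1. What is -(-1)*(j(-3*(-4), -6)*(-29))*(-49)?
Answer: 1421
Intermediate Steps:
j(Y, H) = -5 - H (j(Y, H) = -6 + (-H + 1) = -6 + (1 - H) = -5 - H)
-(-1)*(j(-3*(-4), -6)*(-29))*(-49) = -(-1)*((-5 - 1*(-6))*(-29))*(-49) = -(-1)*((-5 + 6)*(-29))*(-49) = -(-1)*(1*(-29))*(-49) = -(-1)*(-29*(-49)) = -(-1)*1421 = -1*(-1421) = 1421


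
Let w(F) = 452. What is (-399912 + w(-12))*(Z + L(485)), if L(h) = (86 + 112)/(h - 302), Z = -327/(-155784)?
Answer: -342926123905/791902 ≈ -4.3304e+5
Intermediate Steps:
Z = 109/51928 (Z = -327*(-1/155784) = 109/51928 ≈ 0.0020991)
L(h) = 198/(-302 + h)
(-399912 + w(-12))*(Z + L(485)) = (-399912 + 452)*(109/51928 + 198/(-302 + 485)) = -399460*(109/51928 + 198/183) = -399460*(109/51928 + 198*(1/183)) = -399460*(109/51928 + 66/61) = -399460*3433897/3167608 = -342926123905/791902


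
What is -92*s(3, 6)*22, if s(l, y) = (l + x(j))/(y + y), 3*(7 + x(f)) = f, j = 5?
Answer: 3542/9 ≈ 393.56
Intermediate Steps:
x(f) = -7 + f/3
s(l, y) = (-16/3 + l)/(2*y) (s(l, y) = (l + (-7 + (⅓)*5))/(y + y) = (l + (-7 + 5/3))/((2*y)) = (l - 16/3)*(1/(2*y)) = (-16/3 + l)*(1/(2*y)) = (-16/3 + l)/(2*y))
-92*s(3, 6)*22 = -46*(-16 + 3*3)/(3*6)*22 = -46*(-16 + 9)/(3*6)*22 = -46*(-7)/(3*6)*22 = -92*(-7/36)*22 = (161/9)*22 = 3542/9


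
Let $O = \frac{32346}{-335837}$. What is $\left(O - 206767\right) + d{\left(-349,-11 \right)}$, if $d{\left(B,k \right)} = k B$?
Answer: $- \frac{68150763082}{335837} \approx -2.0293 \cdot 10^{5}$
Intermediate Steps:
$d{\left(B,k \right)} = B k$
$O = - \frac{32346}{335837}$ ($O = 32346 \left(- \frac{1}{335837}\right) = - \frac{32346}{335837} \approx -0.096315$)
$\left(O - 206767\right) + d{\left(-349,-11 \right)} = \left(- \frac{32346}{335837} - 206767\right) - -3839 = - \frac{69440041325}{335837} + 3839 = - \frac{68150763082}{335837}$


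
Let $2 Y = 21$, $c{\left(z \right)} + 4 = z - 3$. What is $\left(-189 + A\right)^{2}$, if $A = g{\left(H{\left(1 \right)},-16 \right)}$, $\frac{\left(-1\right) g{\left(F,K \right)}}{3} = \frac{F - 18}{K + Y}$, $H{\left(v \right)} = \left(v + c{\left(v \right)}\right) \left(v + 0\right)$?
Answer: $\frac{4915089}{121} \approx 40621.0$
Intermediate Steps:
$c{\left(z \right)} = -7 + z$ ($c{\left(z \right)} = -4 + \left(z - 3\right) = -4 + \left(-3 + z\right) = -7 + z$)
$Y = \frac{21}{2}$ ($Y = \frac{1}{2} \cdot 21 = \frac{21}{2} \approx 10.5$)
$H{\left(v \right)} = v \left(-7 + 2 v\right)$ ($H{\left(v \right)} = \left(v + \left(-7 + v\right)\right) \left(v + 0\right) = \left(-7 + 2 v\right) v = v \left(-7 + 2 v\right)$)
$g{\left(F,K \right)} = - \frac{3 \left(-18 + F\right)}{\frac{21}{2} + K}$ ($g{\left(F,K \right)} = - 3 \frac{F - 18}{K + \frac{21}{2}} = - 3 \frac{-18 + F}{\frac{21}{2} + K} = - \frac{3 \left(-18 + F\right)}{\frac{21}{2} + K}$)
$A = - \frac{138}{11}$ ($A = \frac{6 \left(18 - 1 \left(-7 + 2 \cdot 1\right)\right)}{21 + 2 \left(-16\right)} = \frac{6 \left(18 - 1 \left(-7 + 2\right)\right)}{21 - 32} = \frac{6 \left(18 - 1 \left(-5\right)\right)}{-11} = 6 \left(- \frac{1}{11}\right) \left(18 - -5\right) = 6 \left(- \frac{1}{11}\right) \left(18 + 5\right) = 6 \left(- \frac{1}{11}\right) 23 = - \frac{138}{11} \approx -12.545$)
$\left(-189 + A\right)^{2} = \left(-189 - \frac{138}{11}\right)^{2} = \left(- \frac{2217}{11}\right)^{2} = \frac{4915089}{121}$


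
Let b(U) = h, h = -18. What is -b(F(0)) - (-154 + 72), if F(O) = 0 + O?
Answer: 100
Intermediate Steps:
F(O) = O
b(U) = -18
-b(F(0)) - (-154 + 72) = -1*(-18) - (-154 + 72) = 18 - 1*(-82) = 18 + 82 = 100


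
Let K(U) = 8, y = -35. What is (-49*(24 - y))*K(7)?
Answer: -23128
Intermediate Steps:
(-49*(24 - y))*K(7) = -49*(24 - 1*(-35))*8 = -49*(24 + 35)*8 = -49*59*8 = -2891*8 = -23128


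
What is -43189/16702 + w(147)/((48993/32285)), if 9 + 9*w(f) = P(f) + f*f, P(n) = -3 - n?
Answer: 549872032067/350691894 ≈ 1568.0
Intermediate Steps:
w(f) = -4/3 - f/9 + f²/9 (w(f) = -1 + ((-3 - f) + f*f)/9 = -1 + ((-3 - f) + f²)/9 = -1 + (-3 + f² - f)/9 = -1 + (-⅓ - f/9 + f²/9) = -4/3 - f/9 + f²/9)
-43189/16702 + w(147)/((48993/32285)) = -43189/16702 + (-4/3 - ⅑*147 + (⅑)*147²)/((48993/32285)) = -43189*1/16702 + (-4/3 - 49/3 + (⅑)*21609)/((48993*(1/32285))) = -43189/16702 + (-4/3 - 49/3 + 2401)/(48993/32285) = -43189/16702 + (7150/3)*(32285/48993) = -43189/16702 + 230837750/146979 = 549872032067/350691894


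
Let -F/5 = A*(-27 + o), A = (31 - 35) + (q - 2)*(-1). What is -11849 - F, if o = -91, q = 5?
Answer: -7719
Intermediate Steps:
A = -7 (A = (31 - 35) + (5 - 2)*(-1) = -4 + 3*(-1) = -4 - 3 = -7)
F = -4130 (F = -(-35)*(-27 - 91) = -(-35)*(-118) = -5*826 = -4130)
-11849 - F = -11849 - 1*(-4130) = -11849 + 4130 = -7719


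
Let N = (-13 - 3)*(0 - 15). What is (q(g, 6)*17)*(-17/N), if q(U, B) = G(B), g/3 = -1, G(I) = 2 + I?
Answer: -289/30 ≈ -9.6333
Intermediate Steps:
g = -3 (g = 3*(-1) = -3)
q(U, B) = 2 + B
N = 240 (N = -16*(-15) = 240)
(q(g, 6)*17)*(-17/N) = ((2 + 6)*17)*(-17/240) = (8*17)*(-17*1/240) = 136*(-17/240) = -289/30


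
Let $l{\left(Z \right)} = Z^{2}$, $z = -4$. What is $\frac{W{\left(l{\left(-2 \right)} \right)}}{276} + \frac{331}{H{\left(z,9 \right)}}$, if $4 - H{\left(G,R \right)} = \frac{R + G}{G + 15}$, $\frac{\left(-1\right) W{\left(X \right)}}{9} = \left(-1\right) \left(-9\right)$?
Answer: $\frac{333919}{3588} \approx 93.065$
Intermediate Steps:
$W{\left(X \right)} = -81$ ($W{\left(X \right)} = - 9 \left(\left(-1\right) \left(-9\right)\right) = \left(-9\right) 9 = -81$)
$H{\left(G,R \right)} = 4 - \frac{G + R}{15 + G}$ ($H{\left(G,R \right)} = 4 - \frac{R + G}{G + 15} = 4 - \frac{G + R}{15 + G}$)
$\frac{W{\left(l{\left(-2 \right)} \right)}}{276} + \frac{331}{H{\left(z,9 \right)}} = - \frac{81}{276} + \frac{331}{\frac{1}{15 - 4} \left(60 - 9 + 3 \left(-4\right)\right)} = \left(-81\right) \frac{1}{276} + \frac{331}{\frac{1}{11} \left(60 - 9 - 12\right)} = - \frac{27}{92} + \frac{331}{\frac{1}{11} \cdot 39} = - \frac{27}{92} + \frac{331}{\frac{39}{11}} = - \frac{27}{92} + 331 \cdot \frac{11}{39} = - \frac{27}{92} + \frac{3641}{39} = \frac{333919}{3588}$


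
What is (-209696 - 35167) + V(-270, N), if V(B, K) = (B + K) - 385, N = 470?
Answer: -245048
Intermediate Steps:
V(B, K) = -385 + B + K
(-209696 - 35167) + V(-270, N) = (-209696 - 35167) + (-385 - 270 + 470) = -244863 - 185 = -245048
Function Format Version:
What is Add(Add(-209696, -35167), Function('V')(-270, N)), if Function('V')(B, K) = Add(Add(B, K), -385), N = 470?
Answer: -245048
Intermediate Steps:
Function('V')(B, K) = Add(-385, B, K)
Add(Add(-209696, -35167), Function('V')(-270, N)) = Add(Add(-209696, -35167), Add(-385, -270, 470)) = Add(-244863, -185) = -245048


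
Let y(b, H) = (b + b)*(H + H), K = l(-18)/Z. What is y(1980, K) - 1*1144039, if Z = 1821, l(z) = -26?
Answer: -694500313/607 ≈ -1.1442e+6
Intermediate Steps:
K = -26/1821 ≈ -0.014278
y(b, H) = 4*H*b (y(b, H) = (2*b)*(2*H) = 4*H*b)
y(1980, K) - 1*1144039 = 4*(-26/1821)*1980 - 1*1144039 = -68640/607 - 1144039 = -694500313/607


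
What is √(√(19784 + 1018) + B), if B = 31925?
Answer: √(31925 + √20802) ≈ 179.08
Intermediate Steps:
√(√(19784 + 1018) + B) = √(√(19784 + 1018) + 31925) = √(√20802 + 31925) = √(31925 + √20802)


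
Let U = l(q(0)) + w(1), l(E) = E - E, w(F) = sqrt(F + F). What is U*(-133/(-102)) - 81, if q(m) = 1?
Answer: -81 + 133*sqrt(2)/102 ≈ -79.156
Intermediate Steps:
w(F) = sqrt(2)*sqrt(F) (w(F) = sqrt(2*F) = sqrt(2)*sqrt(F))
l(E) = 0
U = sqrt(2) (U = 0 + sqrt(2)*sqrt(1) = 0 + sqrt(2)*1 = 0 + sqrt(2) = sqrt(2) ≈ 1.4142)
U*(-133/(-102)) - 81 = sqrt(2)*(-133/(-102)) - 81 = sqrt(2)*(-133*(-1/102)) - 81 = sqrt(2)*(133/102) - 81 = 133*sqrt(2)/102 - 81 = -81 + 133*sqrt(2)/102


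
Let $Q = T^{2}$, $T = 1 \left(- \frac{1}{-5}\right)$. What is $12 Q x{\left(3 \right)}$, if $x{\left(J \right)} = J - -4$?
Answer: $\frac{84}{25} \approx 3.36$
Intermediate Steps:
$x{\left(J \right)} = 4 + J$ ($x{\left(J \right)} = J + 4 = 4 + J$)
$T = \frac{1}{5}$ ($T = 1 \left(\left(-1\right) \left(- \frac{1}{5}\right)\right) = 1 \cdot \frac{1}{5} = \frac{1}{5} \approx 0.2$)
$Q = \frac{1}{25}$ ($Q = \left(\frac{1}{5}\right)^{2} = \frac{1}{25} \approx 0.04$)
$12 Q x{\left(3 \right)} = 12 \cdot \frac{1}{25} \left(4 + 3\right) = \frac{12}{25} \cdot 7 = \frac{84}{25}$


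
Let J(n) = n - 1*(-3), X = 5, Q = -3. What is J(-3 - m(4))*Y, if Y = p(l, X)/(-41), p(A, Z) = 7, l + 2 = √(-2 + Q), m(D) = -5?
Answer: -35/41 ≈ -0.85366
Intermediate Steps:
l = -2 + I*√5 (l = -2 + √(-2 - 3) = -2 + √(-5) = -2 + I*√5 ≈ -2.0 + 2.2361*I)
Y = -7/41 (Y = 7/(-41) = 7*(-1/41) = -7/41 ≈ -0.17073)
J(n) = 3 + n (J(n) = n + 3 = 3 + n)
J(-3 - m(4))*Y = (3 + (-3 - 1*(-5)))*(-7/41) = (3 + (-3 + 5))*(-7/41) = (3 + 2)*(-7/41) = 5*(-7/41) = -35/41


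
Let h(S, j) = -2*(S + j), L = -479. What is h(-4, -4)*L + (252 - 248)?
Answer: -7660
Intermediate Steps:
h(S, j) = -2*S - 2*j
h(-4, -4)*L + (252 - 248) = (-2*(-4) - 2*(-4))*(-479) + (252 - 248) = (8 + 8)*(-479) + 4 = 16*(-479) + 4 = -7664 + 4 = -7660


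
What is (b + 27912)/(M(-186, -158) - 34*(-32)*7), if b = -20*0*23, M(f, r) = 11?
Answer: 27912/7627 ≈ 3.6596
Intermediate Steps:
b = 0 (b = 0*23 = 0)
(b + 27912)/(M(-186, -158) - 34*(-32)*7) = (0 + 27912)/(11 - 34*(-32)*7) = 27912/(11 + 1088*7) = 27912/(11 + 7616) = 27912/7627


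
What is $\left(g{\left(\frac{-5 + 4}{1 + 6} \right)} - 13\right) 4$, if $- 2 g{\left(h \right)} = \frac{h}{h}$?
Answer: $-54$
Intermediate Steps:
$g{\left(h \right)} = - \frac{1}{2}$ ($g{\left(h \right)} = - \frac{h \frac{1}{h}}{2} = \left(- \frac{1}{2}\right) 1 = - \frac{1}{2}$)
$\left(g{\left(\frac{-5 + 4}{1 + 6} \right)} - 13\right) 4 = \left(- \frac{1}{2} - 13\right) 4 = \left(- \frac{27}{2}\right) 4 = -54$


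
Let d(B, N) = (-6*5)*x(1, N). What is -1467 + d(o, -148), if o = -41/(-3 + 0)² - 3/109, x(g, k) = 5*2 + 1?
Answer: -1797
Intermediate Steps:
x(g, k) = 11 (x(g, k) = 10 + 1 = 11)
o = -4496/981 (o = -41/((-3)²) - 3*1/109 = -41/9 - 3/109 = -4496/981 ≈ -4.5831)
d(B, N) = -330 (d(B, N) = -6*5*11 = -30*11 = -330)
-1467 + d(o, -148) = -1467 - 330 = -1797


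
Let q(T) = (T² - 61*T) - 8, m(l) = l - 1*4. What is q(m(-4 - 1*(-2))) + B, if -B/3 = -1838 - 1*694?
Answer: 7990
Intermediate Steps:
m(l) = -4 + l (m(l) = l - 4 = -4 + l)
B = 7596 (B = -3*(-1838 - 1*694) = -3*(-1838 - 694) = -3*(-2532) = 7596)
q(T) = -8 + T² - 61*T
q(m(-4 - 1*(-2))) + B = (-8 + (-4 + (-4 - 1*(-2)))² - 61*(-4 + (-4 - 1*(-2)))) + 7596 = (-8 + (-4 + (-4 + 2))² - 61*(-4 + (-4 + 2))) + 7596 = (-8 + (-4 - 2)² - 61*(-4 - 2)) + 7596 = (-8 + (-6)² - 61*(-6)) + 7596 = (-8 + 36 + 366) + 7596 = 394 + 7596 = 7990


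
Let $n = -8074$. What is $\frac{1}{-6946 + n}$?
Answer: $- \frac{1}{15020} \approx -6.6578 \cdot 10^{-5}$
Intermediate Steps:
$\frac{1}{-6946 + n} = \frac{1}{-6946 - 8074} = \frac{1}{-15020} = - \frac{1}{15020}$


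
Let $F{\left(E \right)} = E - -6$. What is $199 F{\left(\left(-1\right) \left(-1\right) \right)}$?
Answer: $1393$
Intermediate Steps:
$F{\left(E \right)} = 6 + E$ ($F{\left(E \right)} = E + 6 = 6 + E$)
$199 F{\left(\left(-1\right) \left(-1\right) \right)} = 199 \left(6 - -1\right) = 199 \left(6 + 1\right) = 199 \cdot 7 = 1393$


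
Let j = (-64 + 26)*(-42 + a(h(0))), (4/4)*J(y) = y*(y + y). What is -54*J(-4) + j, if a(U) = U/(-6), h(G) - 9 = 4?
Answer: -149/3 ≈ -49.667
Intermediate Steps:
h(G) = 13 (h(G) = 9 + 4 = 13)
a(U) = -U/6 (a(U) = U*(-⅙) = -U/6)
J(y) = 2*y² (J(y) = y*(y + y) = y*(2*y) = 2*y²)
j = 5035/3 (j = (-64 + 26)*(-42 - ⅙*13) = -38*(-42 - 13/6) = -38*(-265/6) = 5035/3 ≈ 1678.3)
-54*J(-4) + j = -108*(-4)² + 5035/3 = -108*16 + 5035/3 = -54*32 + 5035/3 = -1728 + 5035/3 = -149/3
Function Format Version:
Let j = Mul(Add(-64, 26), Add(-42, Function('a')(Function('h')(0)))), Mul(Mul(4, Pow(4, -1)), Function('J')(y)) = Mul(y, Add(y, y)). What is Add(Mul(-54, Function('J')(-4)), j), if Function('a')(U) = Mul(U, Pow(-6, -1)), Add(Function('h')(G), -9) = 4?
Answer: Rational(-149, 3) ≈ -49.667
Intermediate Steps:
Function('h')(G) = 13 (Function('h')(G) = Add(9, 4) = 13)
Function('a')(U) = Mul(Rational(-1, 6), U) (Function('a')(U) = Mul(U, Rational(-1, 6)) = Mul(Rational(-1, 6), U))
Function('J')(y) = Mul(2, Pow(y, 2)) (Function('J')(y) = Mul(y, Add(y, y)) = Mul(y, Mul(2, y)) = Mul(2, Pow(y, 2)))
j = Rational(5035, 3) (j = Mul(Add(-64, 26), Add(-42, Mul(Rational(-1, 6), 13))) = Mul(-38, Add(-42, Rational(-13, 6))) = Mul(-38, Rational(-265, 6)) = Rational(5035, 3) ≈ 1678.3)
Add(Mul(-54, Function('J')(-4)), j) = Add(Mul(-54, Mul(2, Pow(-4, 2))), Rational(5035, 3)) = Add(Mul(-54, Mul(2, 16)), Rational(5035, 3)) = Add(Mul(-54, 32), Rational(5035, 3)) = Add(-1728, Rational(5035, 3)) = Rational(-149, 3)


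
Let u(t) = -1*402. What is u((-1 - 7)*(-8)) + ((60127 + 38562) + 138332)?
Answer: 236619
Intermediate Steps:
u(t) = -402
u((-1 - 7)*(-8)) + ((60127 + 38562) + 138332) = -402 + ((60127 + 38562) + 138332) = -402 + (98689 + 138332) = -402 + 237021 = 236619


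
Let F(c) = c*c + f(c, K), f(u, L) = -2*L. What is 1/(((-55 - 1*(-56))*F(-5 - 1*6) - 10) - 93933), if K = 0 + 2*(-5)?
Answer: -1/93802 ≈ -1.0661e-5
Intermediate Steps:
K = -10 (K = 0 - 10 = -10)
F(c) = 20 + c**2 (F(c) = c*c - 2*(-10) = c**2 + 20 = 20 + c**2)
1/(((-55 - 1*(-56))*F(-5 - 1*6) - 10) - 93933) = 1/(((-55 - 1*(-56))*(20 + (-5 - 1*6)**2) - 10) - 93933) = 1/(((-55 + 56)*(20 + (-5 - 6)**2) - 10) - 93933) = 1/((1*(20 + (-11)**2) - 10) - 93933) = 1/((1*(20 + 121) - 10) - 93933) = 1/((1*141 - 10) - 93933) = 1/((141 - 10) - 93933) = 1/(131 - 93933) = 1/(-93802) = -1/93802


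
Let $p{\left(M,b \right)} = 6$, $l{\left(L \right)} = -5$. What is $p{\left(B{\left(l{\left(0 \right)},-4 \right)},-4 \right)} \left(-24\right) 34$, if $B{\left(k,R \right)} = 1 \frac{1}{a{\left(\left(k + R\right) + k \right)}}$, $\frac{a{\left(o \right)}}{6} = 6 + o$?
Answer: $-4896$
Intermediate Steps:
$a{\left(o \right)} = 36 + 6 o$ ($a{\left(o \right)} = 6 \left(6 + o\right) = 36 + 6 o$)
$B{\left(k,R \right)} = \frac{1}{36 + 6 R + 12 k}$ ($B{\left(k,R \right)} = 1 \frac{1}{36 + 6 \left(\left(k + R\right) + k\right)} = 1 \frac{1}{36 + 6 \left(\left(R + k\right) + k\right)} = 1 \frac{1}{36 + 6 \left(R + 2 k\right)} = 1 \frac{1}{36 + \left(6 R + 12 k\right)} = 1 \frac{1}{36 + 6 R + 12 k} = \frac{1}{36 + 6 R + 12 k}$)
$p{\left(B{\left(l{\left(0 \right)},-4 \right)},-4 \right)} \left(-24\right) 34 = 6 \left(-24\right) 34 = \left(-144\right) 34 = -4896$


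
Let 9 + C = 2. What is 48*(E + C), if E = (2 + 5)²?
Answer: 2016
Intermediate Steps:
C = -7 (C = -9 + 2 = -7)
E = 49 (E = 7² = 49)
48*(E + C) = 48*(49 - 7) = 48*42 = 2016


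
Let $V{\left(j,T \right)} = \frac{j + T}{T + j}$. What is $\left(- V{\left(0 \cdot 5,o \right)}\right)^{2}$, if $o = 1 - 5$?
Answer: $1$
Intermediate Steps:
$o = -4$ ($o = 1 - 5 = -4$)
$V{\left(j,T \right)} = 1$ ($V{\left(j,T \right)} = \frac{T + j}{T + j} = 1$)
$\left(- V{\left(0 \cdot 5,o \right)}\right)^{2} = \left(\left(-1\right) 1\right)^{2} = \left(-1\right)^{2} = 1$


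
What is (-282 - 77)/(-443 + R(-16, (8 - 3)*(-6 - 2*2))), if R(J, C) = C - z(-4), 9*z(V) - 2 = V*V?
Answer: 359/495 ≈ 0.72525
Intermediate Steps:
z(V) = 2/9 + V²/9 (z(V) = 2/9 + (V*V)/9 = 2/9 + V²/9)
R(J, C) = -2 + C (R(J, C) = C - (2/9 + (⅑)*(-4)²) = C - (2/9 + (⅑)*16) = C - (2/9 + 16/9) = C - 1*2 = C - 2 = -2 + C)
(-282 - 77)/(-443 + R(-16, (8 - 3)*(-6 - 2*2))) = (-282 - 77)/(-443 + (-2 + (8 - 3)*(-6 - 2*2))) = -359/(-443 + (-2 + 5*(-6 - 4))) = -359/(-443 + (-2 + 5*(-10))) = -359/(-443 + (-2 - 50)) = -359/(-443 - 52) = -359/(-495) = -359*(-1/495) = 359/495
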